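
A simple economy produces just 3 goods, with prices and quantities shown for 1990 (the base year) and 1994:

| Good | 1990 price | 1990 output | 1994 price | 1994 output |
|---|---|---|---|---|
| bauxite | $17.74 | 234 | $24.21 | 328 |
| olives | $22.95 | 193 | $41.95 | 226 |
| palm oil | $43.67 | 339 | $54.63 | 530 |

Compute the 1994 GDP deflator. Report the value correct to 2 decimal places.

Nominal GDP 1994 = 24.21·328 + 41.95·226 + 54.63·530 = 46375.48.
Real GDP 1994 (at 1990 prices) = 17.74·328 + 22.95·226 + 43.67·530 = 34150.52.
Deflator = Nominal/Real × 100 = 46375.48/34150.52 × 100 = 135.797.

135.80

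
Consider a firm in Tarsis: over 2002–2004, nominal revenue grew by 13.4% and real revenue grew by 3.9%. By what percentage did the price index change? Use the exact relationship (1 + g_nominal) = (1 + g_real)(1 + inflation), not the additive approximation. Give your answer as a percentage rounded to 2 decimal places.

(1 + g_nom) = (1 + g_real)(1 + π), so π = 1.1340 / 1.0390 − 1 = 0.09143.

9.14%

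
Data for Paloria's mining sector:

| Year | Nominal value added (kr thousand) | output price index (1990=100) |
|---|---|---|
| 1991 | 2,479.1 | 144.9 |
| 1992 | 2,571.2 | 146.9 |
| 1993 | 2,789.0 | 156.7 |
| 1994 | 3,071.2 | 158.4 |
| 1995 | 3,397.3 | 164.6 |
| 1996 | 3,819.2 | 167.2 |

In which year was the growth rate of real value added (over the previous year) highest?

1992: real = 2571.2/1.469 = 1750.31; growth vs 1991 (1710.90) = 2.30%.
1993: real = 2789.0/1.567 = 1779.83; growth vs 1992 (1750.31) = 1.69%.
1994: real = 3071.2/1.584 = 1938.89; growth vs 1993 (1779.83) = 8.94%.
1995: real = 3397.3/1.646 = 2063.97; growth vs 1994 (1938.89) = 6.45%.
1996: real = 3819.2/1.672 = 2284.21; growth vs 1995 (2063.97) = 10.67%.

1996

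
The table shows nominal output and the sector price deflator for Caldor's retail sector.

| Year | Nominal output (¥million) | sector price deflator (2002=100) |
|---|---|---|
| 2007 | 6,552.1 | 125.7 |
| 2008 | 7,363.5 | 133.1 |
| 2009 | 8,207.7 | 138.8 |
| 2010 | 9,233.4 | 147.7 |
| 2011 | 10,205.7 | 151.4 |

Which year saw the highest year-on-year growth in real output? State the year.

2008: real = 7363.5/1.331 = 5532.31; growth vs 2007 (5212.49) = 6.14%.
2009: real = 8207.7/1.388 = 5913.33; growth vs 2008 (5532.31) = 6.89%.
2010: real = 9233.4/1.477 = 6251.46; growth vs 2009 (5913.33) = 5.72%.
2011: real = 10205.7/1.514 = 6740.89; growth vs 2010 (6251.46) = 7.83%.

2011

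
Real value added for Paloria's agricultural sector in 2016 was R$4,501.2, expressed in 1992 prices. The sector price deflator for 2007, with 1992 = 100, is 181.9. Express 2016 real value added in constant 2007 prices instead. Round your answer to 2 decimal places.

Real value added in 2007 prices = Real value added in 1992 prices × (P_2007/P_1992) = 4501.2 × 1.819 = 8187.68.

R$8,187.68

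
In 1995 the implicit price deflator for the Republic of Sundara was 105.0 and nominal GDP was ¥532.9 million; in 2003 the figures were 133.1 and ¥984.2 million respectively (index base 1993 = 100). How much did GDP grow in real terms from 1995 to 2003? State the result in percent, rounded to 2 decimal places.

Real GDP 1995 = 532.9 / 1.050 = 507.52.
Real GDP 2003 = 984.2 / 1.331 = 739.44.
Real growth = 739.44 / 507.52 − 1 = 0.4570.

45.70%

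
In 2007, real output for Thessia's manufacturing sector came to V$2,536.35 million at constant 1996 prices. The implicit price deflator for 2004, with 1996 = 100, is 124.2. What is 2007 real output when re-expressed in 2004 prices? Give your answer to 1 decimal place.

Real output in 2004 prices = Real output in 1996 prices × (P_2004/P_1996) = 2536.35 × 1.242 = 3150.15.

V$3,150.1 million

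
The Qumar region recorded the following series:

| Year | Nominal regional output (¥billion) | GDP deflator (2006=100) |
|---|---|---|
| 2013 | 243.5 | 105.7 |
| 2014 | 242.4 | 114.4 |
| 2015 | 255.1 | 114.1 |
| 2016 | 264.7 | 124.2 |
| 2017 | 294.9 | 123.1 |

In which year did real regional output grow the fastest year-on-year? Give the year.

2014: real = 242.4/1.144 = 211.89; growth vs 2013 (230.37) = -8.02%.
2015: real = 255.1/1.141 = 223.58; growth vs 2014 (211.89) = 5.52%.
2016: real = 264.7/1.242 = 213.12; growth vs 2015 (223.58) = -4.68%.
2017: real = 294.9/1.231 = 239.56; growth vs 2016 (213.12) = 12.41%.

2017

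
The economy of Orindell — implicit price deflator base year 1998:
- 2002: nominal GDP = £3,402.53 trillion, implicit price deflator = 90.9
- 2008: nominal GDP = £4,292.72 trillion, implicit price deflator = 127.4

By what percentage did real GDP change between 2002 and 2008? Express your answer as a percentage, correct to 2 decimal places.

Deflate each year: 2002 → 3402.53/0.909 = 3743.16; 2008 → 4292.72/1.274 = 3369.48.
So real GDP changed by 3369.48/3743.16 − 1 = -0.0998, i.e. -9.98%.

-9.98%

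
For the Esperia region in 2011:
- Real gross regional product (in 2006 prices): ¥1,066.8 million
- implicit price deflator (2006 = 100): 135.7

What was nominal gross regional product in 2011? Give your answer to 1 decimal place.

¥1,447.6 million

Nominal gross regional product = Real × (implicit price deflator/100) = 1066.8 × 1.357 = 1447.65.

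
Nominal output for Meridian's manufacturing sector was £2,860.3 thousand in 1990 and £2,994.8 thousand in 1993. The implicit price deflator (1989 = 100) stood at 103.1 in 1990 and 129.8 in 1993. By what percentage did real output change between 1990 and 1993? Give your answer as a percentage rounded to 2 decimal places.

-16.84%

Real output 1990 = 2860.3 / 1.031 = 2774.30.
Real output 1993 = 2994.8 / 1.298 = 2307.24.
Real growth = 2307.24 / 2774.30 − 1 = -0.1684.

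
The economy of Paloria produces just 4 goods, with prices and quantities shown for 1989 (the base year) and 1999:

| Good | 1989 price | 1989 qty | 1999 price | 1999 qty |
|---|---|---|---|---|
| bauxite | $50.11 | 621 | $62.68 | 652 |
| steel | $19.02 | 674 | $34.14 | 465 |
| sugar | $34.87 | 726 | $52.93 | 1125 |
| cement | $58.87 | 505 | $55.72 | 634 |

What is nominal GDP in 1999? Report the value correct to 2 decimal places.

Nominal GDP 1999 = Σ (p_1999 × q_1999) = 62.68·652 + 34.14·465 + 52.93·1125 + 55.72·634 = 151615.19.

$151615.19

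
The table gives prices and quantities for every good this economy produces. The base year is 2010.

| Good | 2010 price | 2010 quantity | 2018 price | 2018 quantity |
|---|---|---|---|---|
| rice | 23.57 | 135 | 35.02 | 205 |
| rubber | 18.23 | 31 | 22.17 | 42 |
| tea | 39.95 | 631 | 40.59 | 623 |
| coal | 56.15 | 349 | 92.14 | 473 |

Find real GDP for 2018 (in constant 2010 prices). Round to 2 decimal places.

Real GDP 2018 = Σ (p_2010 × q_2018) = 23.57·205 + 18.23·42 + 39.95·623 + 56.15·473 = 57045.31.

57045.31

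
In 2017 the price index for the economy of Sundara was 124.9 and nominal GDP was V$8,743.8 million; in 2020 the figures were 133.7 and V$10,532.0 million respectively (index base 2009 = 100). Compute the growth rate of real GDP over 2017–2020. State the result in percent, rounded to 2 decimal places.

Real GDP 2017 = 8743.8 / 1.249 = 7000.64.
Real GDP 2020 = 10532.0 / 1.337 = 7877.34.
Real growth = 7877.34 / 7000.64 − 1 = 0.1252.

12.52%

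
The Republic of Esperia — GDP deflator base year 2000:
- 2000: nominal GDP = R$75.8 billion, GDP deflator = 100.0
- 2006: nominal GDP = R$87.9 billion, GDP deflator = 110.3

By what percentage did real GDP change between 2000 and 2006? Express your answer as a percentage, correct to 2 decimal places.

5.13%

Deflate each year: 2000 → 75.8/1.000 = 75.80; 2006 → 87.9/1.103 = 79.69.
So real GDP changed by 79.69/75.80 − 1 = 0.0513, i.e. 5.13%.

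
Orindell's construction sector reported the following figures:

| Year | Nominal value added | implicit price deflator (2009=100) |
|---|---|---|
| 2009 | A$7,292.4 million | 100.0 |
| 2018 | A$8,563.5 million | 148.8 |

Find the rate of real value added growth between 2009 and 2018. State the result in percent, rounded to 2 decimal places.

-21.08%

Real value added 2009 = 7292.4 / 1.000 = 7292.40.
Real value added 2018 = 8563.5 / 1.488 = 5755.04.
Real growth = 5755.04 / 7292.40 − 1 = -0.2108.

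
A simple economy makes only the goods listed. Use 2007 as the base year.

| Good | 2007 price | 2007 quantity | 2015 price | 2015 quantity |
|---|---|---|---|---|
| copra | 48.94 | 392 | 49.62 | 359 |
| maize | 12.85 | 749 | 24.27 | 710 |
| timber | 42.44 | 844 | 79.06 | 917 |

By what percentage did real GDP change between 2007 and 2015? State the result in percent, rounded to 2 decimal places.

Real GDP 2007 = Nominal GDP 2007 = 48.94·392 + 12.85·749 + 42.44·844 = 64628.49.
Real GDP 2015 (at 2007 prices) = 48.94·359 + 12.85·710 + 42.44·917 = 65610.44.
Real growth = 65610.44/64628.49 − 1 = 0.0152.

1.52%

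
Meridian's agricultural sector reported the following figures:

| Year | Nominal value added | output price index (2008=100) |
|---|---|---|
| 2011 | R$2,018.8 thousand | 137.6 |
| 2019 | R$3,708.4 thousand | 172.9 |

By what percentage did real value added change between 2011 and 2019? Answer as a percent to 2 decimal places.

46.19%

Deflate each year: 2011 → 2018.8/1.376 = 1467.15; 2019 → 3708.4/1.729 = 2144.82.
So real value added changed by 2144.82/1467.15 − 1 = 0.4619, i.e. 46.19%.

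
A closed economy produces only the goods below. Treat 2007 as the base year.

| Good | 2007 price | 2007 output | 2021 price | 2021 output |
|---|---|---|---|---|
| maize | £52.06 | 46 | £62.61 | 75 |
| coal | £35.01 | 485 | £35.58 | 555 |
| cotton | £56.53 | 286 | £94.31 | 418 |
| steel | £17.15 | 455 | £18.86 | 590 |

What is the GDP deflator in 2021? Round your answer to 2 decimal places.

Nominal GDP 2021 = 62.61·75 + 35.58·555 + 94.31·418 + 18.86·590 = 74991.63.
Real GDP 2021 (at 2007 prices) = 52.06·75 + 35.01·555 + 56.53·418 + 17.15·590 = 57083.09.
Deflator = Nominal/Real × 100 = 74991.63/57083.09 × 100 = 131.373.

131.37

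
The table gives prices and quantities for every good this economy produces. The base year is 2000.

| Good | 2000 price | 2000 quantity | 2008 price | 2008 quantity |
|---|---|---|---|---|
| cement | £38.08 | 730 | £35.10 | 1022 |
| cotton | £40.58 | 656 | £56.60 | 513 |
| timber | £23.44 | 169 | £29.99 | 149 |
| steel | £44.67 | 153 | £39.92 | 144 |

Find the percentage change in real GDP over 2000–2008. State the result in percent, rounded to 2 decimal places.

6.82%

Real GDP 2000 = Nominal GDP 2000 = 38.08·730 + 40.58·656 + 23.44·169 + 44.67·153 = 65214.75.
Real GDP 2008 (at 2000 prices) = 38.08·1022 + 40.58·513 + 23.44·149 + 44.67·144 = 69660.34.
Real growth = 69660.34/65214.75 − 1 = 0.0682.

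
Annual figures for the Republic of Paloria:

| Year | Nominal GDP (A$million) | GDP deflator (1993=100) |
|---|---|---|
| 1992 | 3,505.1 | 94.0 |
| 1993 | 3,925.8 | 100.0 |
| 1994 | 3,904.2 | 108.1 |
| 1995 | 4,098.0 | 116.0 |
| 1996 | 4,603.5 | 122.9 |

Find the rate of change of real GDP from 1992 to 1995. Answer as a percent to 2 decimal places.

Real GDP 1992 = 3505.1/0.940 = 3728.83.
Real GDP 1995 = 4098.0/1.160 = 3532.76.
Change = 3532.76/3728.83 − 1 = -0.0526.

-5.26%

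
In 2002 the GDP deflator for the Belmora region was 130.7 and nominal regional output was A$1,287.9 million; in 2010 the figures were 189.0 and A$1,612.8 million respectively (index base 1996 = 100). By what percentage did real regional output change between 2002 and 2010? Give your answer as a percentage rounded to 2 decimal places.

-13.40%

Deflate each year: 2002 → 1287.9/1.307 = 985.39; 2010 → 1612.8/1.890 = 853.33.
So real regional output changed by 853.33/985.39 − 1 = -0.1340, i.e. -13.40%.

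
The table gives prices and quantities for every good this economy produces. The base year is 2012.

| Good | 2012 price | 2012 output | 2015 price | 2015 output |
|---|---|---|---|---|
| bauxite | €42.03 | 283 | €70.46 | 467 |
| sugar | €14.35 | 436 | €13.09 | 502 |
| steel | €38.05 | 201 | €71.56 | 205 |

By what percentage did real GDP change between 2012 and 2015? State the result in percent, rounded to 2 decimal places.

34.24%

Real GDP 2012 = Nominal GDP 2012 = 42.03·283 + 14.35·436 + 38.05·201 = 25799.14.
Real GDP 2015 (at 2012 prices) = 42.03·467 + 14.35·502 + 38.05·205 = 34631.96.
Real growth = 34631.96/25799.14 − 1 = 0.3424.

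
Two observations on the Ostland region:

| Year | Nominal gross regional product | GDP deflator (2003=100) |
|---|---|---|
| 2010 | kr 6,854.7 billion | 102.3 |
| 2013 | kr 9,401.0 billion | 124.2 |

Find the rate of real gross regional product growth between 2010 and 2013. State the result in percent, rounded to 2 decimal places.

12.96%

Real gross regional product 2010 = 6854.7 / 1.023 = 6700.59.
Real gross regional product 2013 = 9401.0 / 1.242 = 7569.24.
Real growth = 7569.24 / 6700.59 − 1 = 0.1296.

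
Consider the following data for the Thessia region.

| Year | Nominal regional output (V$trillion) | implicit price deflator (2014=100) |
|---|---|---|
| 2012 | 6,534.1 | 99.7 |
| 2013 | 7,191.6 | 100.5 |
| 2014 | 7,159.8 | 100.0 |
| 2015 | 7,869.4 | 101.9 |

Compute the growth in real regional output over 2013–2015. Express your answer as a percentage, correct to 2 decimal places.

Real regional output 2013 = 7191.6/1.005 = 7155.82.
Real regional output 2015 = 7869.4/1.019 = 7722.67.
Change = 7722.67/7155.82 − 1 = 0.0792.

7.92%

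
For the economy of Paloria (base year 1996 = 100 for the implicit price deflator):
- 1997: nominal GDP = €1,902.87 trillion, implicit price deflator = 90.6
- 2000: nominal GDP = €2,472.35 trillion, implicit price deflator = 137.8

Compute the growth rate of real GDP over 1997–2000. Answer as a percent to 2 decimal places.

Deflate each year: 1997 → 1902.87/0.906 = 2100.30; 2000 → 2472.35/1.378 = 1794.16.
So real GDP changed by 1794.16/2100.30 − 1 = -0.1458, i.e. -14.58%.

-14.58%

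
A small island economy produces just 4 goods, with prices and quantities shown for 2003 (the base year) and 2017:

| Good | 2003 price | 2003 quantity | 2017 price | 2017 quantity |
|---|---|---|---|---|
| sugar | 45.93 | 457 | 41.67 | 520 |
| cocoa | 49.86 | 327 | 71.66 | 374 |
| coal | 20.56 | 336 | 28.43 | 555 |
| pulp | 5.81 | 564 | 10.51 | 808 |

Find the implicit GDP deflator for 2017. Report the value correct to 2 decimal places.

124.05

Nominal GDP 2017 = 41.67·520 + 71.66·374 + 28.43·555 + 10.51·808 = 72739.97.
Real GDP 2017 (at 2003 prices) = 45.93·520 + 49.86·374 + 20.56·555 + 5.81·808 = 58636.52.
Deflator = Nominal/Real × 100 = 72739.97/58636.52 × 100 = 124.052.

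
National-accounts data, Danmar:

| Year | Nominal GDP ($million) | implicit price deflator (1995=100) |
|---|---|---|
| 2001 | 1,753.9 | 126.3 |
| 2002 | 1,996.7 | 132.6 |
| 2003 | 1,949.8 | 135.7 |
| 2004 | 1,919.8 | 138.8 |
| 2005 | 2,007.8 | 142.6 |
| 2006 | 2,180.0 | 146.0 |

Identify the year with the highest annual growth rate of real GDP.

2002

2002: real = 1996.7/1.326 = 1505.81; growth vs 2001 (1388.68) = 8.43%.
2003: real = 1949.8/1.357 = 1436.85; growth vs 2002 (1505.81) = -4.58%.
2004: real = 1919.8/1.388 = 1383.14; growth vs 2003 (1436.85) = -3.74%.
2005: real = 2007.8/1.426 = 1407.99; growth vs 2004 (1383.14) = 1.80%.
2006: real = 2180.0/1.460 = 1493.15; growth vs 2005 (1407.99) = 6.05%.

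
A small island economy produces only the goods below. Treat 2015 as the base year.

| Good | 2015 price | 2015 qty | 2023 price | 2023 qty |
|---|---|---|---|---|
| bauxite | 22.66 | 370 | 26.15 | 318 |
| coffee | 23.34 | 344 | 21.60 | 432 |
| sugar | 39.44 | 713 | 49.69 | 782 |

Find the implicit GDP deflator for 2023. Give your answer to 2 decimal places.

Nominal GDP 2023 = 26.15·318 + 21.60·432 + 49.69·782 = 56504.48.
Real GDP 2023 (at 2015 prices) = 22.66·318 + 23.34·432 + 39.44·782 = 48130.84.
Deflator = Nominal/Real × 100 = 56504.48/48130.84 × 100 = 117.398.

117.40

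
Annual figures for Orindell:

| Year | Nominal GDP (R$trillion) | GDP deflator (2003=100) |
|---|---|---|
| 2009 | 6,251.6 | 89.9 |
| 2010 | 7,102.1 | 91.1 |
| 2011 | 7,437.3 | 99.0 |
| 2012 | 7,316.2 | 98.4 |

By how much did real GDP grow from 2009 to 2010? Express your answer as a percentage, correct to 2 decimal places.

12.11%

Real GDP 2009 = 6251.6/0.899 = 6953.95.
Real GDP 2010 = 7102.1/0.911 = 7795.94.
Change = 7795.94/6953.95 − 1 = 0.1211.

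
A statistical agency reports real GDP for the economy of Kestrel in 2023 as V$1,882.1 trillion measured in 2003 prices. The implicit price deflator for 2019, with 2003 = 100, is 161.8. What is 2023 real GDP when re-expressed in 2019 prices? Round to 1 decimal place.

V$3,045.2 trillion

Real GDP in 2019 prices = Real GDP in 2003 prices × (P_2019/P_2003) = 1882.1 × 1.618 = 3045.24.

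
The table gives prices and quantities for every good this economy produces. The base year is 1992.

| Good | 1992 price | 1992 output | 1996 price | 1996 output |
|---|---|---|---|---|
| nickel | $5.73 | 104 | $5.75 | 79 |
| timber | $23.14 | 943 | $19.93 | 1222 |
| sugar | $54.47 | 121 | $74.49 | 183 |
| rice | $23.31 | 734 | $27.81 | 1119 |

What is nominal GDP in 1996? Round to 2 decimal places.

$69559.77

Nominal GDP 1996 = Σ (p_1996 × q_1996) = 5.75·79 + 19.93·1222 + 74.49·183 + 27.81·1119 = 69559.77.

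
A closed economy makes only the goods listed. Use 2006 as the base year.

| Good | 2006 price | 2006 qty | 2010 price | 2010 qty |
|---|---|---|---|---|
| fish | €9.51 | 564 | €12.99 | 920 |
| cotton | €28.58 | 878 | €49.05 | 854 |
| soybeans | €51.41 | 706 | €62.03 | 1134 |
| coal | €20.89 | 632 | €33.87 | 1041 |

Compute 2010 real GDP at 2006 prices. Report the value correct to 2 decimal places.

Real GDP 2010 = Σ (p_2006 × q_2010) = 9.51·920 + 28.58·854 + 51.41·1134 + 20.89·1041 = 113201.95.

€113201.95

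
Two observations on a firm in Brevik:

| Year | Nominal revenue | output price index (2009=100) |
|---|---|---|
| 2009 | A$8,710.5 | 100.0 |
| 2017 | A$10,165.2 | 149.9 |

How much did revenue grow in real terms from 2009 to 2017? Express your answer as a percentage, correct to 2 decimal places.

-22.15%

Real revenue 2009 = 8710.5 / 1.000 = 8710.50.
Real revenue 2017 = 10165.2 / 1.499 = 6781.32.
Real growth = 6781.32 / 8710.50 − 1 = -0.2215.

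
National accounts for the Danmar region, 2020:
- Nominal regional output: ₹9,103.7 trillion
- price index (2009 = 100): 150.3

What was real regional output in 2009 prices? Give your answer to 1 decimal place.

Real regional output = Nominal / (price index/100) = 9103.7 / 1.503 = 6057.02.

₹6,057.0 trillion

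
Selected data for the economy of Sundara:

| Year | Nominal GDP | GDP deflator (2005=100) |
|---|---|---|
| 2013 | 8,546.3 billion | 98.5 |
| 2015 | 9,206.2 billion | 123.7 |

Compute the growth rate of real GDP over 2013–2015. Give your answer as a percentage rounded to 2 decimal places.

-14.22%

Deflate each year: 2013 → 8546.3/0.985 = 8676.45; 2015 → 9206.2/1.237 = 7442.36.
So real GDP changed by 7442.36/8676.45 − 1 = -0.1422, i.e. -14.22%.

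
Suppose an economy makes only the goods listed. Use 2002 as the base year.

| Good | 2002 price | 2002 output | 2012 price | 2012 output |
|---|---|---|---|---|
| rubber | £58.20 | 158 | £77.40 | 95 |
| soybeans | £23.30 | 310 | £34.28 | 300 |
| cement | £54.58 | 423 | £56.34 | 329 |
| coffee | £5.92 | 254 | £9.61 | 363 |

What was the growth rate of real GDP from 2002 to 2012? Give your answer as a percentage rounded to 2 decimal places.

-20.45%

Real GDP 2002 = Nominal GDP 2002 = 58.20·158 + 23.30·310 + 54.58·423 + 5.92·254 = 41009.62.
Real GDP 2012 (at 2002 prices) = 58.20·95 + 23.30·300 + 54.58·329 + 5.92·363 = 32624.78.
Real growth = 32624.78/41009.62 − 1 = -0.2045.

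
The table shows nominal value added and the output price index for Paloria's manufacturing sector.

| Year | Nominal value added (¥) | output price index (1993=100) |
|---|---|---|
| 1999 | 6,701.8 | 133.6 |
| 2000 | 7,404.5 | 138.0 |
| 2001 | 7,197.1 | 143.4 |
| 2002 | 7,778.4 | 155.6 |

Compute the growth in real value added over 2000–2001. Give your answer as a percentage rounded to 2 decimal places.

-6.46%

Real value added 2000 = 7404.5/1.380 = 5365.58.
Real value added 2001 = 7197.1/1.434 = 5018.90.
Change = 5018.90/5365.58 − 1 = -0.0646.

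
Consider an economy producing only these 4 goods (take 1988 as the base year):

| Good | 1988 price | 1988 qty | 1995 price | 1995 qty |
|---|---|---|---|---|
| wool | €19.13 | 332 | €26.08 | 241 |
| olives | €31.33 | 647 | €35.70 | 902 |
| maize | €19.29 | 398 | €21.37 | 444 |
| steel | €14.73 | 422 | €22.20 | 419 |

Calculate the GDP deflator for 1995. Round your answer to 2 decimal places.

Nominal GDP 1995 = 26.08·241 + 35.70·902 + 21.37·444 + 22.20·419 = 57276.76.
Real GDP 1995 (at 1988 prices) = 19.13·241 + 31.33·902 + 19.29·444 + 14.73·419 = 47606.62.
Deflator = Nominal/Real × 100 = 57276.76/47606.62 × 100 = 120.313.

120.31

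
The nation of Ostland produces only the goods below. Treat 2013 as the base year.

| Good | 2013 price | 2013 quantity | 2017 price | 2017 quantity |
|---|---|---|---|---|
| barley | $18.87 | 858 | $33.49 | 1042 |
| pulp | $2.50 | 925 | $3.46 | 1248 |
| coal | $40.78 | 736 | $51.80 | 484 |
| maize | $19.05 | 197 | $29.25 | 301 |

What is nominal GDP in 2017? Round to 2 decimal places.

Nominal GDP 2017 = Σ (p_2017 × q_2017) = 33.49·1042 + 3.46·1248 + 51.80·484 + 29.25·301 = 73090.11.

$73090.11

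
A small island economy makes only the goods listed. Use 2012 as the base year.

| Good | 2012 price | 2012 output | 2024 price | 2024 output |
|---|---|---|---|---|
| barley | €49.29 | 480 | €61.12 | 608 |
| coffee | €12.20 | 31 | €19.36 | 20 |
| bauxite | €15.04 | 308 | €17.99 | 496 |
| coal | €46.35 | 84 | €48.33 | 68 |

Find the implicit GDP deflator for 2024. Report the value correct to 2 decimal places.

121.88

Nominal GDP 2024 = 61.12·608 + 19.36·20 + 17.99·496 + 48.33·68 = 49757.64.
Real GDP 2024 (at 2012 prices) = 49.29·608 + 12.20·20 + 15.04·496 + 46.35·68 = 40823.96.
Deflator = Nominal/Real × 100 = 49757.64/40823.96 × 100 = 121.883.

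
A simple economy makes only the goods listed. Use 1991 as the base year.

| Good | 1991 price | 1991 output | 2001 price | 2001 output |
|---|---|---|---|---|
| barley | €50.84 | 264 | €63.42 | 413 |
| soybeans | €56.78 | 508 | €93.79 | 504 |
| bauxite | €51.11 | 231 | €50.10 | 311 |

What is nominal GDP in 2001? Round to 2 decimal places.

Nominal GDP 2001 = Σ (p_2001 × q_2001) = 63.42·413 + 93.79·504 + 50.10·311 = 89043.72.

€89043.72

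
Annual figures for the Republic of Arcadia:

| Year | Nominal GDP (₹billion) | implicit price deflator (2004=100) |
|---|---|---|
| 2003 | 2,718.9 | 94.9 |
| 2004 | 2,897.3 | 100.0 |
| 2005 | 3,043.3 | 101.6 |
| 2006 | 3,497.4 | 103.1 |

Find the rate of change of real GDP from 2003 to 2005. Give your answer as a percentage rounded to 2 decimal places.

Real GDP 2003 = 2718.9/0.949 = 2865.02.
Real GDP 2005 = 3043.3/1.016 = 2995.37.
Change = 2995.37/2865.02 − 1 = 0.0455.

4.55%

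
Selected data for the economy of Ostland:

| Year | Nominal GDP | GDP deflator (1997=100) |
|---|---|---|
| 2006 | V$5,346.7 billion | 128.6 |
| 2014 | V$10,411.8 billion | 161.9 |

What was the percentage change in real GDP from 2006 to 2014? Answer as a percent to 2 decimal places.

54.68%

Real GDP 2006 = 5346.7 / 1.286 = 4157.62.
Real GDP 2014 = 10411.8 / 1.619 = 6431.01.
Real growth = 6431.01 / 4157.62 − 1 = 0.5468.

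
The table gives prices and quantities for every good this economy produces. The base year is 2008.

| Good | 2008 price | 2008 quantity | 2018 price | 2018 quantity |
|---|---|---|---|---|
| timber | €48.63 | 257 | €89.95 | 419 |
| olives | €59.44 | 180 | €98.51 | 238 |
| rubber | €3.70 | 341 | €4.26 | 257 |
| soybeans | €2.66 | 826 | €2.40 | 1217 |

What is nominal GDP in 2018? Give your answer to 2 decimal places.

€65150.05

Nominal GDP 2018 = Σ (p_2018 × q_2018) = 89.95·419 + 98.51·238 + 4.26·257 + 2.40·1217 = 65150.05.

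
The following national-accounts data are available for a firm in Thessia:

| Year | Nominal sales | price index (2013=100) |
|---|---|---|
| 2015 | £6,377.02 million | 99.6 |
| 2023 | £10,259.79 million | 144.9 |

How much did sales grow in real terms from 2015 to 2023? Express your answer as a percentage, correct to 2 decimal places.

10.59%

Real sales 2015 = 6377.02 / 0.996 = 6402.63.
Real sales 2023 = 10259.79 / 1.449 = 7080.60.
Real growth = 7080.60 / 6402.63 − 1 = 0.1059.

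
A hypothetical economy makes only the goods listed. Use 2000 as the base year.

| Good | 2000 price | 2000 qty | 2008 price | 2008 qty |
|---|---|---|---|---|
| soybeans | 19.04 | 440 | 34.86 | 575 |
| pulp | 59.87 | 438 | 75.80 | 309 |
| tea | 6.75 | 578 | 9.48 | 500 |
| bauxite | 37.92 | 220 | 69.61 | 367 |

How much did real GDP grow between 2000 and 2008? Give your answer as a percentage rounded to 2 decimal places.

-0.22%

Real GDP 2000 = Nominal GDP 2000 = 19.04·440 + 59.87·438 + 6.75·578 + 37.92·220 = 46844.56.
Real GDP 2008 (at 2000 prices) = 19.04·575 + 59.87·309 + 6.75·500 + 37.92·367 = 46739.47.
Real growth = 46739.47/46844.56 − 1 = -0.0022.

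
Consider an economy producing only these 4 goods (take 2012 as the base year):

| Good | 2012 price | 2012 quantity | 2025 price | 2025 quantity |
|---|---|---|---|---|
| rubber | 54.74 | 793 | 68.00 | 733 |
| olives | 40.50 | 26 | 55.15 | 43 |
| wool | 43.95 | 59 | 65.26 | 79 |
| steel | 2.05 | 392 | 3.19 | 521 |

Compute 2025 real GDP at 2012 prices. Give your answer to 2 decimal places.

46406.02

Real GDP 2025 = Σ (p_2012 × q_2025) = 54.74·733 + 40.50·43 + 43.95·79 + 2.05·521 = 46406.02.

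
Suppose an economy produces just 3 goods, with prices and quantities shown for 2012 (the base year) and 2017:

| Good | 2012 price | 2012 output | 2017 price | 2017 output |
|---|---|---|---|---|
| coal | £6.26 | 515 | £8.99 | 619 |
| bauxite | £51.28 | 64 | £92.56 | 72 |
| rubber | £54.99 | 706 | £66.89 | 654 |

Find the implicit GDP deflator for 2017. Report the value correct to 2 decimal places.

128.59

Nominal GDP 2017 = 8.99·619 + 92.56·72 + 66.89·654 = 55975.19.
Real GDP 2017 (at 2012 prices) = 6.26·619 + 51.28·72 + 54.99·654 = 43530.56.
Deflator = Nominal/Real × 100 = 55975.19/43530.56 × 100 = 128.588.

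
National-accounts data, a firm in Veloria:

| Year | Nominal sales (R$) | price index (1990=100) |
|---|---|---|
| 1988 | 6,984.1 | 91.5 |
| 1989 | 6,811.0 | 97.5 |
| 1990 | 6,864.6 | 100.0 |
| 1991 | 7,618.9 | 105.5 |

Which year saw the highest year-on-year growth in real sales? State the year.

1991

1989: real = 6811.0/0.975 = 6985.64; growth vs 1988 (7632.90) = -8.48%.
1990: real = 6864.6/1.000 = 6864.60; growth vs 1989 (6985.64) = -1.73%.
1991: real = 7618.9/1.055 = 7221.71; growth vs 1990 (6864.60) = 5.20%.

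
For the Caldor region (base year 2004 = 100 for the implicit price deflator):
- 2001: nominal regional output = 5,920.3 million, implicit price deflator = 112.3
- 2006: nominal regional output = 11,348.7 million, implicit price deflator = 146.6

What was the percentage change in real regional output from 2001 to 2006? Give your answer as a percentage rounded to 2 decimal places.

46.84%

Deflate each year: 2001 → 5920.3/1.123 = 5271.86; 2006 → 11348.7/1.466 = 7741.27.
So real regional output changed by 7741.27/5271.86 − 1 = 0.4684, i.e. 46.84%.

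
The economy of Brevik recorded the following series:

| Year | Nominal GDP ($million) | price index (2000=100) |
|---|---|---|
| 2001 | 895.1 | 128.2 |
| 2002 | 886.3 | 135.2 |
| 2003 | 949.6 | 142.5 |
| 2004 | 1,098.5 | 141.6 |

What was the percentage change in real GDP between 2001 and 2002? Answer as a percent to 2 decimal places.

Real GDP 2001 = 895.1/1.282 = 698.21.
Real GDP 2002 = 886.3/1.352 = 655.55.
Change = 655.55/698.21 − 1 = -0.0611.

-6.11%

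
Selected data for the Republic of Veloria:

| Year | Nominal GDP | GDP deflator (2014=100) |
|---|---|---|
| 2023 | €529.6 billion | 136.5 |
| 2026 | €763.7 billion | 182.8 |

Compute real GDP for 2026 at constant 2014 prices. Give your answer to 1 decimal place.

€417.8 billion

Real GDP = Nominal / (GDP deflator/100) = 763.7 / 1.828 = 417.78.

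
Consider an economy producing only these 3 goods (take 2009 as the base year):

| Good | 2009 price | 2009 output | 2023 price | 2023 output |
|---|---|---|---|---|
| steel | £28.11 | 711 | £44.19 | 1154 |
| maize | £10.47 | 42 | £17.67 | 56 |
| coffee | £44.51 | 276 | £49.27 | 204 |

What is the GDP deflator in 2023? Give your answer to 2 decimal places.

147.34

Nominal GDP 2023 = 44.19·1154 + 17.67·56 + 49.27·204 = 62035.86.
Real GDP 2023 (at 2009 prices) = 28.11·1154 + 10.47·56 + 44.51·204 = 42105.30.
Deflator = Nominal/Real × 100 = 62035.86/42105.30 × 100 = 147.335.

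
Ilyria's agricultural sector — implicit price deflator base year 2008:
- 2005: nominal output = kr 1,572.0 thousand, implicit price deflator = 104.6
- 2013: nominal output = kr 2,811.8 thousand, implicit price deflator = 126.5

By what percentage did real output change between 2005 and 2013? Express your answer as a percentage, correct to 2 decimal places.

47.90%

Real output 2005 = 1572.0 / 1.046 = 1502.87.
Real output 2013 = 2811.8 / 1.265 = 2222.77.
Real growth = 2222.77 / 1502.87 − 1 = 0.4790.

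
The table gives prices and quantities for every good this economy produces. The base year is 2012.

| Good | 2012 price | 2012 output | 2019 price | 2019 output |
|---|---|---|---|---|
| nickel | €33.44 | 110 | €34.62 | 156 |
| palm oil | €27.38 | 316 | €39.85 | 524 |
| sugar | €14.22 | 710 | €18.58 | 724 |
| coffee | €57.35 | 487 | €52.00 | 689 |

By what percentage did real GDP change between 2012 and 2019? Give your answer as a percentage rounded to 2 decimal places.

37.77%

Real GDP 2012 = Nominal GDP 2012 = 33.44·110 + 27.38·316 + 14.22·710 + 57.35·487 = 50356.13.
Real GDP 2019 (at 2012 prices) = 33.44·156 + 27.38·524 + 14.22·724 + 57.35·689 = 69373.19.
Real growth = 69373.19/50356.13 − 1 = 0.3777.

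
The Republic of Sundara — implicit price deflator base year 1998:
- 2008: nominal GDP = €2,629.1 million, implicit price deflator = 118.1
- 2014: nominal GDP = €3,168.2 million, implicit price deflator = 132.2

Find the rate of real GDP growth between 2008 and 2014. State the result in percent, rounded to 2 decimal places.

7.65%

Deflate each year: 2008 → 2629.1/1.181 = 2226.16; 2014 → 3168.2/1.322 = 2396.52.
So real GDP changed by 2396.52/2226.16 − 1 = 0.0765, i.e. 7.65%.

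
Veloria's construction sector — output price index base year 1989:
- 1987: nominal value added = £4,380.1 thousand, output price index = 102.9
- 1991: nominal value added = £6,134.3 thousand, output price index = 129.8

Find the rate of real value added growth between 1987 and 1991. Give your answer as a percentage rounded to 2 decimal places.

Deflate each year: 1987 → 4380.1/1.029 = 4256.66; 1991 → 6134.3/1.298 = 4725.96.
So real value added changed by 4725.96/4256.66 − 1 = 0.1103, i.e. 11.03%.

11.03%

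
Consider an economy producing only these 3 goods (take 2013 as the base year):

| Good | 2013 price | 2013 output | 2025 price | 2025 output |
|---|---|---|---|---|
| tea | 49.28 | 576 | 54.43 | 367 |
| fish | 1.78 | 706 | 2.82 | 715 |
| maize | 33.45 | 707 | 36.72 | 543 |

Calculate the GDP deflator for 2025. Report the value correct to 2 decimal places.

111.75

Nominal GDP 2025 = 54.43·367 + 2.82·715 + 36.72·543 = 41931.07.
Real GDP 2025 (at 2013 prices) = 49.28·367 + 1.78·715 + 33.45·543 = 37521.81.
Deflator = Nominal/Real × 100 = 41931.07/37521.81 × 100 = 111.751.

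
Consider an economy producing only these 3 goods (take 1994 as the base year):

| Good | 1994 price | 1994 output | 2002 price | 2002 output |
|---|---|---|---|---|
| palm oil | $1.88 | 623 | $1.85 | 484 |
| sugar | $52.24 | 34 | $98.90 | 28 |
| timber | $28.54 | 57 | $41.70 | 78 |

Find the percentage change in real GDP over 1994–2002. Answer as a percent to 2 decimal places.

0.54%

Real GDP 1994 = Nominal GDP 1994 = 1.88·623 + 52.24·34 + 28.54·57 = 4574.18.
Real GDP 2002 (at 1994 prices) = 1.88·484 + 52.24·28 + 28.54·78 = 4598.76.
Real growth = 4598.76/4574.18 − 1 = 0.0054.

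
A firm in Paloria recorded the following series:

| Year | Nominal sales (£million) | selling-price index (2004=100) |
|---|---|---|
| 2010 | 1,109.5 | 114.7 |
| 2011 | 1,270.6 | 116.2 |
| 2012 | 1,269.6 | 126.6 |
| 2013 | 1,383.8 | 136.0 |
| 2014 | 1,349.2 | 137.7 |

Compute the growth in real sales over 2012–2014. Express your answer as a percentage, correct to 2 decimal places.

-2.30%

Real sales 2012 = 1269.6/1.266 = 1002.84.
Real sales 2014 = 1349.2/1.377 = 979.81.
Change = 979.81/1002.84 − 1 = -0.0230.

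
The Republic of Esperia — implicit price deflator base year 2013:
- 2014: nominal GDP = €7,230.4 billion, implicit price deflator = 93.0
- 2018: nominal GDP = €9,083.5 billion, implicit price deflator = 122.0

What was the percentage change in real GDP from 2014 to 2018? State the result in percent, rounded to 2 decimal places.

-4.23%

Real GDP 2014 = 7230.4 / 0.930 = 7774.62.
Real GDP 2018 = 9083.5 / 1.220 = 7445.49.
Real growth = 7445.49 / 7774.62 − 1 = -0.0423.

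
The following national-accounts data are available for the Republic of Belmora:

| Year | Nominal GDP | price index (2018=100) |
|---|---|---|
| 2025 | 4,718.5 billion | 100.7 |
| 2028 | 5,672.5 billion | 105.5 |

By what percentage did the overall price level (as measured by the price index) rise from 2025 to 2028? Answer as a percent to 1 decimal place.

4.8%

Price-level change = 105.5 / 100.7 − 1 = 0.0477.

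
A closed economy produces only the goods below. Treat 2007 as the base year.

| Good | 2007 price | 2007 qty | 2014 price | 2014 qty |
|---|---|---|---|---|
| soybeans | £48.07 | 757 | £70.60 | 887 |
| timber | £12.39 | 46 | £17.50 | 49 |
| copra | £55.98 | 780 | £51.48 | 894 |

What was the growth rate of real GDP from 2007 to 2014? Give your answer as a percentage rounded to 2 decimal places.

Real GDP 2007 = Nominal GDP 2007 = 48.07·757 + 12.39·46 + 55.98·780 = 80623.33.
Real GDP 2014 (at 2007 prices) = 48.07·887 + 12.39·49 + 55.98·894 = 93291.32.
Real growth = 93291.32/80623.33 − 1 = 0.1571.

15.71%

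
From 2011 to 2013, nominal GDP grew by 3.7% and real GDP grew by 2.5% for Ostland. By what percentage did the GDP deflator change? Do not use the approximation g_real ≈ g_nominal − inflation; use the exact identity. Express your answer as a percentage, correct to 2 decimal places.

1.17%

(1 + g_nom) = (1 + g_real)(1 + π), so π = 1.0370 / 1.0250 − 1 = 0.01171.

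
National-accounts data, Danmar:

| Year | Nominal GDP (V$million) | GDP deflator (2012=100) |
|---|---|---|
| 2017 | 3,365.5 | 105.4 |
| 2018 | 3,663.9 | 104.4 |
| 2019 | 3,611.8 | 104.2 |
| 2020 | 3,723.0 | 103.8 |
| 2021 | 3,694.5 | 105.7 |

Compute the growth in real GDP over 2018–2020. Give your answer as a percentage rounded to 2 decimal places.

Real GDP 2018 = 3663.9/1.044 = 3509.48.
Real GDP 2020 = 3723.0/1.038 = 3586.71.
Change = 3586.71/3509.48 − 1 = 0.0220.

2.20%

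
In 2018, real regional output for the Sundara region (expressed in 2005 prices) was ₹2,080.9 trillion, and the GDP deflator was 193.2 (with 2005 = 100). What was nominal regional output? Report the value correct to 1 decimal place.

Nominal regional output = Real × (GDP deflator/100) = 2080.9 × 1.932 = 4020.30.

₹4,020.3 trillion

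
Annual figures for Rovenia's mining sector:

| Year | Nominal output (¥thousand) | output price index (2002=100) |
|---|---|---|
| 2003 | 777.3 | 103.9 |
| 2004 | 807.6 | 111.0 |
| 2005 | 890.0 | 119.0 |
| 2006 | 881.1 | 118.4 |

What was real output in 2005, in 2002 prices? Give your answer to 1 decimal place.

Real output 2005 = 890.0 / 1.190 = 747.90.

¥747.9 thousand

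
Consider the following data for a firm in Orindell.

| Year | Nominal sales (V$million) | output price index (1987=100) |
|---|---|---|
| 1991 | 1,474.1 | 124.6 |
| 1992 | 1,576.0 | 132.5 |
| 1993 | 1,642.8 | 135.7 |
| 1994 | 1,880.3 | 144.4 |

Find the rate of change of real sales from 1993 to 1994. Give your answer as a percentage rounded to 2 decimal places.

7.56%

Real sales 1993 = 1642.8/1.357 = 1210.61.
Real sales 1994 = 1880.3/1.444 = 1302.15.
Change = 1302.15/1210.61 − 1 = 0.0756.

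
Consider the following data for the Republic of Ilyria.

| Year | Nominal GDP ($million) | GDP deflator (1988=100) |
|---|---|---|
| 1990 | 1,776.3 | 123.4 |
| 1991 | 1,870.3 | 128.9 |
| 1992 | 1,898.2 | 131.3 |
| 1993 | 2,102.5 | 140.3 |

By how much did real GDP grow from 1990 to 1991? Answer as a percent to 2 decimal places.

Real GDP 1990 = 1776.3/1.234 = 1439.47.
Real GDP 1991 = 1870.3/1.289 = 1450.97.
Change = 1450.97/1439.47 − 1 = 0.0080.

0.80%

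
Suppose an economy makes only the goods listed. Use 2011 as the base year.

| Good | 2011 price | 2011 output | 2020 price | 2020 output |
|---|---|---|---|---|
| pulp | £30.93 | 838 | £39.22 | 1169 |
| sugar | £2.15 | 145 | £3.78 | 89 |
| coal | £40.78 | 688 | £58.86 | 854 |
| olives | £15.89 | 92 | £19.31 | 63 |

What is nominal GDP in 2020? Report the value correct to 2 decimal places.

Nominal GDP 2020 = Σ (p_2020 × q_2020) = 39.22·1169 + 3.78·89 + 58.86·854 + 19.31·63 = 97667.57.

£97667.57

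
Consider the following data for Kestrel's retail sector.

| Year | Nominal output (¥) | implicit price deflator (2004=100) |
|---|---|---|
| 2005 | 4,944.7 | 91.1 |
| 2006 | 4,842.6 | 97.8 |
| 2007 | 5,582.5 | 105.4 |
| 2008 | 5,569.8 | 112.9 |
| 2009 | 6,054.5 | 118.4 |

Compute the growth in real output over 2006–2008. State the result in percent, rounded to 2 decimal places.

-0.37%

Real output 2006 = 4842.6/0.978 = 4951.53.
Real output 2008 = 5569.8/1.129 = 4933.39.
Change = 4933.39/4951.53 − 1 = -0.0037.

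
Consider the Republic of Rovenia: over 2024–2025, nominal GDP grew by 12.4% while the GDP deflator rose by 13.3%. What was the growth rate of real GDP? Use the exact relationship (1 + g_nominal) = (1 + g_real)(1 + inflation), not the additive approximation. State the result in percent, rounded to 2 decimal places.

(1 + g_nom) = (1 + g_real)(1 + π), so g_real = 1.1240 / 1.1330 − 1 = -0.00794.

-0.79%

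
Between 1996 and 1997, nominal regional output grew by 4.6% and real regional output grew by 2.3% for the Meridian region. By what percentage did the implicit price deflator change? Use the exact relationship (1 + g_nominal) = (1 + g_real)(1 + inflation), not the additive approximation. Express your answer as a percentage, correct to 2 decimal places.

(1 + g_nom) = (1 + g_real)(1 + π), so π = 1.0460 / 1.0230 − 1 = 0.02248.

2.25%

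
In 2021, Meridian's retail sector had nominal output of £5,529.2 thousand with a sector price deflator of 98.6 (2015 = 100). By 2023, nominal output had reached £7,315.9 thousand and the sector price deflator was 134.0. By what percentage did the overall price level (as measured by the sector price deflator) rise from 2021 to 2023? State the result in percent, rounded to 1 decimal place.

Price-level change = 134.0 / 98.6 − 1 = 0.3590.

35.9%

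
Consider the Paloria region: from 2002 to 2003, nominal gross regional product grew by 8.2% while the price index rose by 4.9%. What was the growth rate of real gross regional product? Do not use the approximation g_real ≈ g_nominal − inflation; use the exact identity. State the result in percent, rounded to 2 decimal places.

3.15%

(1 + g_nom) = (1 + g_real)(1 + π), so g_real = 1.0820 / 1.0490 − 1 = 0.03146.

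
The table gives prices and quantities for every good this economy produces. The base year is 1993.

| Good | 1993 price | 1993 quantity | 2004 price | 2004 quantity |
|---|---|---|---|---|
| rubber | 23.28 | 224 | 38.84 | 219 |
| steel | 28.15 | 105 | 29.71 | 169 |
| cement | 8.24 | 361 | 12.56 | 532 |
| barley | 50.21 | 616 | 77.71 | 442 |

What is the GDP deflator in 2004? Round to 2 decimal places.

Nominal GDP 2004 = 38.84·219 + 29.71·169 + 12.56·532 + 77.71·442 = 54556.69.
Real GDP 2004 (at 1993 prices) = 23.28·219 + 28.15·169 + 8.24·532 + 50.21·442 = 36432.17.
Deflator = Nominal/Real × 100 = 54556.69/36432.17 × 100 = 149.749.

149.75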